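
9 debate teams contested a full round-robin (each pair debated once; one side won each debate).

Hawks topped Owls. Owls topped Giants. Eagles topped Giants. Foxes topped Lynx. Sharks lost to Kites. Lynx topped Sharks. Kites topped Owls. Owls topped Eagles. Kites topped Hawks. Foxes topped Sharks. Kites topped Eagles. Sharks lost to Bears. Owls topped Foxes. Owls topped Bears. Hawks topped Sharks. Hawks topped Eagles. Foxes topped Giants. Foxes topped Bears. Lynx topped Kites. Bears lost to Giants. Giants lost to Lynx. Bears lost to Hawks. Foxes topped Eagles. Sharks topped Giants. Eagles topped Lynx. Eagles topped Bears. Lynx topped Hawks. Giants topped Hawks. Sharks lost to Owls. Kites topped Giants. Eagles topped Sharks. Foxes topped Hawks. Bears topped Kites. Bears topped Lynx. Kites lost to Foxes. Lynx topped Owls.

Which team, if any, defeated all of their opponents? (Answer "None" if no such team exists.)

Highest win total is Foxes with 7 (out of 8 possible).
Foxes lost to Owls, so no team went undefeated.

None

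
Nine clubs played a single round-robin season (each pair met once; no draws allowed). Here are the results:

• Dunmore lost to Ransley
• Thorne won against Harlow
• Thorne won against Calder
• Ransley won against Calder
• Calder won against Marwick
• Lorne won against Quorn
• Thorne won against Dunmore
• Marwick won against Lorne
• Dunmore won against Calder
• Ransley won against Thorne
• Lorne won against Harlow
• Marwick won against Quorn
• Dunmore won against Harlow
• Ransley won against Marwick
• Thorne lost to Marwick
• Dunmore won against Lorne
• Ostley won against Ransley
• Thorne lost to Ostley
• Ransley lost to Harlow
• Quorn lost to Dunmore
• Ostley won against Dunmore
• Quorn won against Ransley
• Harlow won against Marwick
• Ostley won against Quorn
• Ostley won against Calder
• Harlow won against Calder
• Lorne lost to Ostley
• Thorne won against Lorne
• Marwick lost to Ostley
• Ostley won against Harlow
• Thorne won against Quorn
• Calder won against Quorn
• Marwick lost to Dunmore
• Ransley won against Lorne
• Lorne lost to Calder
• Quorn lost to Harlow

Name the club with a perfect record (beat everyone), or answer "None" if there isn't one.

Ostley

Ostley has 8 wins out of 8 opponents — a perfect record.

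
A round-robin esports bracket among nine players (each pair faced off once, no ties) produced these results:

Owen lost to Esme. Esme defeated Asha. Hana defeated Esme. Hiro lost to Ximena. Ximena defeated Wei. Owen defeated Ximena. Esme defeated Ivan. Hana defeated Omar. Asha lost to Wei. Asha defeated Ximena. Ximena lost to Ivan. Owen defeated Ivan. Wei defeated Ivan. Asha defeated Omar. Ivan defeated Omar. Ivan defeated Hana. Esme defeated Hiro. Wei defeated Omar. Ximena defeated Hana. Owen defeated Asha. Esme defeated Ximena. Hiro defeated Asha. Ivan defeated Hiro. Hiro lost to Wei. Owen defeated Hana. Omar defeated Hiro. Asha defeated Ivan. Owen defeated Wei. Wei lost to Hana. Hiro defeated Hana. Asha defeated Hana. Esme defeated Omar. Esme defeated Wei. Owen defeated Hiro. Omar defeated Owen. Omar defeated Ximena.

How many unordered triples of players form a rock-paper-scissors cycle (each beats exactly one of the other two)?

20

Win totals: Esme 7, Owen 6, Hiro 2, Ximena 3, Hana 3, Omar 3, Ivan 4, Asha 4, Wei 4.
A player with w wins dominates both others in C(w,2) triples; summing gives 21 + 15 + 1 + 3 + 3 + 3 + 6 + 6 + 6 = 64 transitive triples.
Total triples C(9,3) = 84, so cyclic triples = 84 − 64 = 20.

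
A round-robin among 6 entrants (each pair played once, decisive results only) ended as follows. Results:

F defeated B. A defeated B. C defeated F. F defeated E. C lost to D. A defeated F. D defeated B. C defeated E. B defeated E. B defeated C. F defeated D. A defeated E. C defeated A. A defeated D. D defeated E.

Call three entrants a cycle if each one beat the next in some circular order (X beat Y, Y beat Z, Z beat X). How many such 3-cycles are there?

4

Win totals: A 4, B 2, C 3, D 3, E 0, F 3.
An entrant with w wins dominates both others in C(w,2) triples; summing gives 6 + 1 + 3 + 3 + 0 + 3 = 16 transitive triples.
Total triples C(6,3) = 20, so cyclic triples = 20 − 16 = 4.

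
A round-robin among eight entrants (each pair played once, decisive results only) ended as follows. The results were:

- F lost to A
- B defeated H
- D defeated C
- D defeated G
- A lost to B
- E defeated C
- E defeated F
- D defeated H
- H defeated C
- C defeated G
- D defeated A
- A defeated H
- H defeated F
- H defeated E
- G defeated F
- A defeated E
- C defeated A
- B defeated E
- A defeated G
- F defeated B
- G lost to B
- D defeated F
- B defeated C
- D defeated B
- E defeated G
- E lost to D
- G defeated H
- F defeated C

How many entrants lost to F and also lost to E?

1

F beat: B, C.
E beat: C, F, G.
Both beat: C — 1.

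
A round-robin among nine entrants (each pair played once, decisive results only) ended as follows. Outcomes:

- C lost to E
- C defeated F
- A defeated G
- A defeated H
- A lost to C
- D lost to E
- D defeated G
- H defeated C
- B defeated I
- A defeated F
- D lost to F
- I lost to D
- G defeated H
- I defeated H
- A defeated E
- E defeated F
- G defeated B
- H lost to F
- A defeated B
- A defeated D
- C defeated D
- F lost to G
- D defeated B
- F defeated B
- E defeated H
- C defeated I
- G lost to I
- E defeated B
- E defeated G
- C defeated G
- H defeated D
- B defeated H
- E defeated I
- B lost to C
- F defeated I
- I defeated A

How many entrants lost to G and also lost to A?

3

G beat: B, F, H.
A beat: B, D, E, F, G, H.
Both beat: B, F, H — 3.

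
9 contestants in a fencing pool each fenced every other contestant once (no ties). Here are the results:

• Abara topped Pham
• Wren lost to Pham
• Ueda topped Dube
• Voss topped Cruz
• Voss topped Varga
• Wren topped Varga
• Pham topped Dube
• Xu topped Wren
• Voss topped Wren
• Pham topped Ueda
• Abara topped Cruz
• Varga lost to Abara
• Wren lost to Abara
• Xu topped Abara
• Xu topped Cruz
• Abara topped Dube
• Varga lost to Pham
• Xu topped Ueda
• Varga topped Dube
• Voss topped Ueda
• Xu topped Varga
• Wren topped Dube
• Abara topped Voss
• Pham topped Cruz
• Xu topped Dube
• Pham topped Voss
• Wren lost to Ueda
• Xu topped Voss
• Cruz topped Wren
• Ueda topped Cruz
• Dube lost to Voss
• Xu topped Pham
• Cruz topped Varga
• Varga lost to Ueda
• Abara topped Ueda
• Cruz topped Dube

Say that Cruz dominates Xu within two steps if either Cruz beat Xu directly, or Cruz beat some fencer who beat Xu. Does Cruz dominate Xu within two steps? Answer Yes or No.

Cruz did not beat Xu directly.
Cruz beat Varga, Wren, Dube, but each of them lost to Xu. No two-step path.

No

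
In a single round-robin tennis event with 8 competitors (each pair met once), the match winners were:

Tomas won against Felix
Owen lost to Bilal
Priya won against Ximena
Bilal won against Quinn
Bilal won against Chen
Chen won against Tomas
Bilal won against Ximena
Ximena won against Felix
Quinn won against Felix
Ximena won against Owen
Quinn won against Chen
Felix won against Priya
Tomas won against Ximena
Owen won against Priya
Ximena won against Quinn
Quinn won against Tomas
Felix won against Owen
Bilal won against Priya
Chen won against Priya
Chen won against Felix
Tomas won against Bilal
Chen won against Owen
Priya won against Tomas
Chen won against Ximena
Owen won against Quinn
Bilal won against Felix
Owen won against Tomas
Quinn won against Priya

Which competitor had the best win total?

Win totals: Bilal 6, Quinn 4, Owen 3, Chen 5, Priya 2, Tomas 3, Felix 2, Ximena 3.
Bilal leads with 6 wins (next highest: 5).

Bilal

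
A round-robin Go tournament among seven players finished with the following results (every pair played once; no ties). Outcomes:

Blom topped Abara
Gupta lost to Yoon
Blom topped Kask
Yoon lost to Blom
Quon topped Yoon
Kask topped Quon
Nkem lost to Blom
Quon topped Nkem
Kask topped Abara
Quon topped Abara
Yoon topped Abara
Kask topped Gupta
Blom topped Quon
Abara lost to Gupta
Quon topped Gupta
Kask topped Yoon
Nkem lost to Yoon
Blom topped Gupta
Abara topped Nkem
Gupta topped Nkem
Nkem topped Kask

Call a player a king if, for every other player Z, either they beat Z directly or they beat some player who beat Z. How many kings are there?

1

Nkem cannot reach Blom in two steps.
Blom reaches everyone (king).
Quon cannot reach Blom in two steps.
Gupta cannot reach Blom, Quon, Yoon in two steps.
Kask cannot reach Blom in two steps.
Yoon cannot reach Blom, Quon in two steps.
Abara cannot reach Blom, Quon, Gupta, Yoon in two steps.
Kings: Blom — 1.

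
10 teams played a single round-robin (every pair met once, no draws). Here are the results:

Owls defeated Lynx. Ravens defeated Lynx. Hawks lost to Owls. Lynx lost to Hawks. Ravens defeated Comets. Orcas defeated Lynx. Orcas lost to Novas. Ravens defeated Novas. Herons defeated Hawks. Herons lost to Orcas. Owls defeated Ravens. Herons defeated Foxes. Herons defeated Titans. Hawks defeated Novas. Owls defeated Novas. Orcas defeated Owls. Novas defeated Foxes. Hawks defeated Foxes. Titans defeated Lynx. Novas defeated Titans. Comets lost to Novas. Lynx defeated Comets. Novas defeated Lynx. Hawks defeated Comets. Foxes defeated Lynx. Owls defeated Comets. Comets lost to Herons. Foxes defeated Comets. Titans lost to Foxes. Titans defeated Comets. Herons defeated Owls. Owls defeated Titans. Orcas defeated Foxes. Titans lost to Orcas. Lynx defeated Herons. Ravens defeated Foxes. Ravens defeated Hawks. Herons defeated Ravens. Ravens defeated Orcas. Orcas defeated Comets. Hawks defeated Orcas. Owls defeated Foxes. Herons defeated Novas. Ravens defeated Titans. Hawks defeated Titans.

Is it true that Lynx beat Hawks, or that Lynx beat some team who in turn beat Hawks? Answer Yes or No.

Lynx did not beat Hawks directly.
Lynx beat Herons, Comets. Of those, Herons beat Hawks.

Yes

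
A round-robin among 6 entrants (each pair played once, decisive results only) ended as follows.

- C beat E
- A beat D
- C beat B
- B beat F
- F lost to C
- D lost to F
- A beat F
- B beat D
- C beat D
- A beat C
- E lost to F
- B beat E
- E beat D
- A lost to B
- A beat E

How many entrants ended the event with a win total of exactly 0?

Win totals: A 4, B 4, C 4, D 0, E 1, F 2.
Exactly 0: D — 1 entrant.

1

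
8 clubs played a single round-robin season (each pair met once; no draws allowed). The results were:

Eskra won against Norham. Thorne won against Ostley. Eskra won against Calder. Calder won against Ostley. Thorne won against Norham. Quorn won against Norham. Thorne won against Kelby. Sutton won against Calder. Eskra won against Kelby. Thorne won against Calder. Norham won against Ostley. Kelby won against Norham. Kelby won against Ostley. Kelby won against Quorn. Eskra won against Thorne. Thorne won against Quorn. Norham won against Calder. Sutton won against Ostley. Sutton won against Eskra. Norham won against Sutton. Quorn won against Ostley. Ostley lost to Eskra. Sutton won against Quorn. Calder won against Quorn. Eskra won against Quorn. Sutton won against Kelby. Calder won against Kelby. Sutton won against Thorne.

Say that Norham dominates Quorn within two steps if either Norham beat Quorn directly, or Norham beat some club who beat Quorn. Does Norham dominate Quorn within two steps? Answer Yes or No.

Norham did not beat Quorn directly.
Norham beat Calder, Ostley, Sutton. Of those, Calder beat Quorn.

Yes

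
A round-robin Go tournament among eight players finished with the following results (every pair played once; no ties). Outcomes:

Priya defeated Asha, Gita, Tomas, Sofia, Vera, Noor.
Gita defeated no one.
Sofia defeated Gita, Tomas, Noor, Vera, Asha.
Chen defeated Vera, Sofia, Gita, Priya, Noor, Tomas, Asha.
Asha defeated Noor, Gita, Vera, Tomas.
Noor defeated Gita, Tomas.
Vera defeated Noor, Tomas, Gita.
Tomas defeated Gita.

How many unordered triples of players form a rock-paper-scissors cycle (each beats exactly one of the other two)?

0

Win totals: Priya 6, Chen 7, Vera 3, Gita 0, Noor 2, Tomas 1, Asha 4, Sofia 5.
A player with w wins dominates both others in C(w,2) triples; summing gives 15 + 21 + 3 + 0 + 1 + 0 + 6 + 10 = 56 transitive triples.
Total triples C(8,3) = 56, so cyclic triples = 56 − 56 = 0.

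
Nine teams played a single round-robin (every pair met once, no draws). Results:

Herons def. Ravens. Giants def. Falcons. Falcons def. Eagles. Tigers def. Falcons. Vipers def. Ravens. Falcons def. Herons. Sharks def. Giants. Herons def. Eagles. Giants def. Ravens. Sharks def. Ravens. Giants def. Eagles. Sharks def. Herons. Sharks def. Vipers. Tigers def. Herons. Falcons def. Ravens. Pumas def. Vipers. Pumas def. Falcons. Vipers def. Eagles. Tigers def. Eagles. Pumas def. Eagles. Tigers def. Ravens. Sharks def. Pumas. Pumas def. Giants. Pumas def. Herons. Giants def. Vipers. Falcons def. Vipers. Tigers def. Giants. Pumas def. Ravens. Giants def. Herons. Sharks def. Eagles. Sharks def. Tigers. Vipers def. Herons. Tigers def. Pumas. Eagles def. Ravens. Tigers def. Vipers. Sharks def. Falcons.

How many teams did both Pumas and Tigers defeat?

Pumas beat: Giants, Ravens, Falcons, Eagles, Vipers, Herons.
Tigers beat: Giants, Ravens, Falcons, Eagles, Vipers, Herons, Pumas.
Both beat: Giants, Ravens, Falcons, Eagles, Vipers, Herons — 6.

6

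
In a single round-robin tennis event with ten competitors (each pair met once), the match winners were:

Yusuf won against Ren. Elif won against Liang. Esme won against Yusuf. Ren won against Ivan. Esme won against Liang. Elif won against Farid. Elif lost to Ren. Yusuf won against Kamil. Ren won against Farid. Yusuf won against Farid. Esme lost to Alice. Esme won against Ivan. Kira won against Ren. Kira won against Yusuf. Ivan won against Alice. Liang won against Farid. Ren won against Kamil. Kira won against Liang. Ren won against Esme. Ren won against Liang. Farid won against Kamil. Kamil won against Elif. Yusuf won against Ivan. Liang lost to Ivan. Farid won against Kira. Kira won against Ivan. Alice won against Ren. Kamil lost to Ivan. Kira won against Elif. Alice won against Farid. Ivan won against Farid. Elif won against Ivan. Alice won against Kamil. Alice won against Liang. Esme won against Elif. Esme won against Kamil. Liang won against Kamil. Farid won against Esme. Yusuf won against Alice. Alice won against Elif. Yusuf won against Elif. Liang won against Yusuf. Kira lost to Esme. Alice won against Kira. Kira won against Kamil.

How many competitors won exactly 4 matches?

1

Win totals: Ivan 4, Ren 6, Farid 3, Esme 6, Alice 7, Kamil 1, Elif 3, Yusuf 6, Kira 6, Liang 3.
Exactly 4: Ivan — 1 competitor.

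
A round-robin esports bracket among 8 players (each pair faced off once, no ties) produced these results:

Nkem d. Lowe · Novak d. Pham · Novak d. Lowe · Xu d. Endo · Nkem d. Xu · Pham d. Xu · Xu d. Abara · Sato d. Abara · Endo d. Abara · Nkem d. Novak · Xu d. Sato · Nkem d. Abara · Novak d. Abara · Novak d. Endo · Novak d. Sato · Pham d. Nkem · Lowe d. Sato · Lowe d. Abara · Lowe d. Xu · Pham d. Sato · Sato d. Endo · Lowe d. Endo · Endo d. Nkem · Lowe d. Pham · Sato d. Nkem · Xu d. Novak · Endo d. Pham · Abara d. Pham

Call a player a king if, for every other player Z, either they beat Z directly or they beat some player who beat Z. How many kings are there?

Xu reaches everyone (king).
Pham reaches everyone (king).
Sato reaches everyone (king).
Lowe reaches everyone (king).
Endo reaches everyone (king).
Nkem reaches everyone (king).
Novak reaches everyone (king).
Abara cannot reach Lowe, Endo, Novak in two steps.
Kings: Xu, Pham, Sato, Lowe, Endo, Nkem, Novak — 7.

7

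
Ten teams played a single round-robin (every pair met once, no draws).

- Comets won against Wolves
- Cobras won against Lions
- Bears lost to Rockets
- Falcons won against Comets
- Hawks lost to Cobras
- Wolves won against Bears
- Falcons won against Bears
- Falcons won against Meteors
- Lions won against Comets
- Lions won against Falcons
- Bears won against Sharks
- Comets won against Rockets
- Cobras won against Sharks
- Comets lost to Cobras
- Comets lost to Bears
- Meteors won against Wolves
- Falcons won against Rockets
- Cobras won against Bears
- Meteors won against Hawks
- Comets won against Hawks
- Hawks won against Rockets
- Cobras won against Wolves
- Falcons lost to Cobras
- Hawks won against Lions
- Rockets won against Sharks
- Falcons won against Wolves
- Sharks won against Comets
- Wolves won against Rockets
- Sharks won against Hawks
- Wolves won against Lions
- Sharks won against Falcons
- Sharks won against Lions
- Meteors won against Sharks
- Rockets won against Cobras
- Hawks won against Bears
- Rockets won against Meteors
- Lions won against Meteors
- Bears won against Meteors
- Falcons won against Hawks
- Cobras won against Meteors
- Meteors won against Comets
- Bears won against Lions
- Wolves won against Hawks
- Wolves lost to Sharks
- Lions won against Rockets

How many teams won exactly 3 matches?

Win totals: Falcons 6, Sharks 5, Hawks 3, Wolves 4, Lions 4, Meteors 4, Comets 3, Cobras 8, Rockets 4, Bears 4.
Exactly 3: Hawks, Comets — 2 teams.

2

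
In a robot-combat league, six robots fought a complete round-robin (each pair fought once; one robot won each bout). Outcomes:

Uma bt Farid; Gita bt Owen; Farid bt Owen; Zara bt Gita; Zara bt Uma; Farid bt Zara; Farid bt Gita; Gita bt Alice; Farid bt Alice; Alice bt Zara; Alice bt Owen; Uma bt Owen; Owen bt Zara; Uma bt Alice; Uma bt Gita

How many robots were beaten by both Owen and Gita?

0

Owen beat: Zara.
Gita beat: Alice, Owen.
No one was beaten by both.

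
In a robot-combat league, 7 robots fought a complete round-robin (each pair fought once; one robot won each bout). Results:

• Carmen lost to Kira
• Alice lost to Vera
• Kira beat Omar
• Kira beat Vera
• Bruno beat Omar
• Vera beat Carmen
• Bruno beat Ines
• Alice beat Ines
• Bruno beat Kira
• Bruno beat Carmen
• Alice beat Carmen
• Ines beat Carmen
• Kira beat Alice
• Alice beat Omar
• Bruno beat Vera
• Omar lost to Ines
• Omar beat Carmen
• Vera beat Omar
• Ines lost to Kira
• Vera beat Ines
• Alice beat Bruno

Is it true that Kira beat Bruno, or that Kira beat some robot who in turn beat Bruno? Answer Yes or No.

Kira did not beat Bruno directly.
Kira beat Omar, Ines, Vera, Alice, Carmen. Of those, Alice beat Bruno.

Yes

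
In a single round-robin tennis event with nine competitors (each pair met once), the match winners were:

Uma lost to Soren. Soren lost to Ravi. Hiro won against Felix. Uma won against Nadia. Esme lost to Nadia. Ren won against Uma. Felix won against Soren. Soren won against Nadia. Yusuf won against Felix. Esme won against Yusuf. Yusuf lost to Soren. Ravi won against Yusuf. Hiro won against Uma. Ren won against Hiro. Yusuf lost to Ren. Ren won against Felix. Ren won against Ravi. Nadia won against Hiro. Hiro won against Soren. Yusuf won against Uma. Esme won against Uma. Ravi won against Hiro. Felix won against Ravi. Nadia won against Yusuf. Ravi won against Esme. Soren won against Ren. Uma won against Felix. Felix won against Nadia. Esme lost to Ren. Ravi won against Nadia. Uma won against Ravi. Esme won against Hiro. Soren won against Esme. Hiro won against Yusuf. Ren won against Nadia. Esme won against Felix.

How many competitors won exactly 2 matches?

1

Win totals: Soren 5, Felix 3, Yusuf 2, Nadia 3, Uma 3, Hiro 4, Esme 4, Ravi 5, Ren 7.
Exactly 2: Yusuf — 1 competitor.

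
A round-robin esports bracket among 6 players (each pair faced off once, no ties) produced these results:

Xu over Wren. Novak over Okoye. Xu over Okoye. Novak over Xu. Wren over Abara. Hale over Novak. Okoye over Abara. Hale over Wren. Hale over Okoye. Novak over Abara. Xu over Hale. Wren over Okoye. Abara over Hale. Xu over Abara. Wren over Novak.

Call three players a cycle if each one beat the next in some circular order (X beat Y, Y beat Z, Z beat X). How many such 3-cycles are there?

Win totals: Novak 3, Wren 3, Hale 3, Okoye 1, Abara 1, Xu 4.
A player with w wins dominates both others in C(w,2) triples; summing gives 3 + 3 + 3 + 0 + 0 + 6 = 15 transitive triples.
Total triples C(6,3) = 20, so cyclic triples = 20 − 15 = 5.

5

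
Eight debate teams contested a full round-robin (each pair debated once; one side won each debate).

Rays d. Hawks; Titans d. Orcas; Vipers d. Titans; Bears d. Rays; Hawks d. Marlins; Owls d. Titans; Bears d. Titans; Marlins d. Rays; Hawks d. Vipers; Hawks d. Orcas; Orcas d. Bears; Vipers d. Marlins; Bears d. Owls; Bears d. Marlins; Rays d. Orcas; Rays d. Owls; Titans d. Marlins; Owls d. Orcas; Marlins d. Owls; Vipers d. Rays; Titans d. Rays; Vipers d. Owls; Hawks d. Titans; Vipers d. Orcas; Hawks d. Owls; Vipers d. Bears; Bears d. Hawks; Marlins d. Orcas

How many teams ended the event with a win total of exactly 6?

Win totals: Marlins 3, Hawks 5, Bears 5, Orcas 1, Owls 2, Rays 3, Vipers 6, Titans 3.
Exactly 6: Vipers — 1 team.

1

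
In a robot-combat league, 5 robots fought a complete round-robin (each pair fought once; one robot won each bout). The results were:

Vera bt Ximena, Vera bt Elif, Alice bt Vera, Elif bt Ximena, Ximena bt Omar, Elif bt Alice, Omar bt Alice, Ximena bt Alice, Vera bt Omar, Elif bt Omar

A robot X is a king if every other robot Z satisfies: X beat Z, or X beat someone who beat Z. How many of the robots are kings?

Alice reaches everyone (king).
Vera reaches everyone (king).
Ximena cannot reach Elif in two steps.
Omar cannot reach Ximena, Elif in two steps.
Elif reaches everyone (king).
Kings: Alice, Vera, Elif — 3.

3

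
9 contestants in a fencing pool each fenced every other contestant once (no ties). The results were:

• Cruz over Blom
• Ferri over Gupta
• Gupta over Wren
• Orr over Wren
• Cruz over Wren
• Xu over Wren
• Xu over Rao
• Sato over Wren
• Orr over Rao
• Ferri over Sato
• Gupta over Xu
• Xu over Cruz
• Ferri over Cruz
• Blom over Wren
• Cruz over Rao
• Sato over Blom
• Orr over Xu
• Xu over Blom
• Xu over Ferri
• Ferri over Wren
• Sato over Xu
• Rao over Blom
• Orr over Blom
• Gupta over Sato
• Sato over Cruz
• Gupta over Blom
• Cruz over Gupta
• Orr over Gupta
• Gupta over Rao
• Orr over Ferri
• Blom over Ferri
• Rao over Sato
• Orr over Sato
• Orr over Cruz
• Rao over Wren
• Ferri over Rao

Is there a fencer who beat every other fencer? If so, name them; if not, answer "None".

Orr

Orr has 8 wins out of 8 opponents — a perfect record.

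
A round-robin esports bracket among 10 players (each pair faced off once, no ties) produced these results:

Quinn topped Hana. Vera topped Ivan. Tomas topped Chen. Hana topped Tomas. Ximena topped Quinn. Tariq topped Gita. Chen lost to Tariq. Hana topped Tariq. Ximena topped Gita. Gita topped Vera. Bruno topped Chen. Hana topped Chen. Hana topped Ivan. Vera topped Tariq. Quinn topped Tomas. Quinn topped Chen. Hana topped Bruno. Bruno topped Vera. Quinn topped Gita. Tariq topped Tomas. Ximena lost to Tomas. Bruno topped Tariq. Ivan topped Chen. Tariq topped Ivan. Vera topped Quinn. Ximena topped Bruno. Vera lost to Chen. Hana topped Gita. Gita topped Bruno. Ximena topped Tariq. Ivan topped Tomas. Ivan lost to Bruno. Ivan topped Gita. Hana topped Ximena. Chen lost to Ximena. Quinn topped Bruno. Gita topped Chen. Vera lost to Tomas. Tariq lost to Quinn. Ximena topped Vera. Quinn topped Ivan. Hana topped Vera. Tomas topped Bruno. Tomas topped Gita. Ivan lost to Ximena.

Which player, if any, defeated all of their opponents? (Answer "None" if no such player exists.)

None

Highest win total is Hana with 8 (out of 9 possible).
Hana lost to Quinn, so no player went undefeated.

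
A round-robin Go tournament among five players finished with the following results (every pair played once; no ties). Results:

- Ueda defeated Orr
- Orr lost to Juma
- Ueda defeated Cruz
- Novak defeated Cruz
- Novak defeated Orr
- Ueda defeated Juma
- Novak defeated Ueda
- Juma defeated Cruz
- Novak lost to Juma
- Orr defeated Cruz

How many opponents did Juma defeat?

Juma's results: beat Orr, Novak, Cruz; lost to Ueda.
That is 3 wins.

3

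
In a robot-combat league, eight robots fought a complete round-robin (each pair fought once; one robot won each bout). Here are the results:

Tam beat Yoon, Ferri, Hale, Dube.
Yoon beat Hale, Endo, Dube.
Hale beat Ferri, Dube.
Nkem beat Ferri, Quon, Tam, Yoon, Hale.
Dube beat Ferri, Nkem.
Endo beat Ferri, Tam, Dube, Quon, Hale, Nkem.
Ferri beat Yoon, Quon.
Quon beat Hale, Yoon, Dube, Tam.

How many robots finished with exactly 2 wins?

3

Win totals: Endo 6, Ferri 2, Dube 2, Hale 2, Tam 4, Yoon 3, Nkem 5, Quon 4.
Exactly 2: Ferri, Dube, Hale — 3 robots.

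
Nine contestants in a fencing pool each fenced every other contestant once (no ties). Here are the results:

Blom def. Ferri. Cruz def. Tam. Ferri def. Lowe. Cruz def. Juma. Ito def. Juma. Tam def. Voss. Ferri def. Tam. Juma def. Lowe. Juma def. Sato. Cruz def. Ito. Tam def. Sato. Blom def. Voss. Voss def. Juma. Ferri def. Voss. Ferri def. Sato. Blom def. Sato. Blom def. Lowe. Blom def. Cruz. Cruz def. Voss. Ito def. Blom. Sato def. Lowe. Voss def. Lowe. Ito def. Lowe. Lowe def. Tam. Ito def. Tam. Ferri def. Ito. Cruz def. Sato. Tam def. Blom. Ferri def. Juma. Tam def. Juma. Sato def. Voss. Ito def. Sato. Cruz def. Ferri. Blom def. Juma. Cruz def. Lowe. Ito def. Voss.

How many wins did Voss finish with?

2

Voss' results: beat Juma, Lowe; lost to Tam, Blom, Ferri, Sato, Cruz, Ito.
That is 2 wins.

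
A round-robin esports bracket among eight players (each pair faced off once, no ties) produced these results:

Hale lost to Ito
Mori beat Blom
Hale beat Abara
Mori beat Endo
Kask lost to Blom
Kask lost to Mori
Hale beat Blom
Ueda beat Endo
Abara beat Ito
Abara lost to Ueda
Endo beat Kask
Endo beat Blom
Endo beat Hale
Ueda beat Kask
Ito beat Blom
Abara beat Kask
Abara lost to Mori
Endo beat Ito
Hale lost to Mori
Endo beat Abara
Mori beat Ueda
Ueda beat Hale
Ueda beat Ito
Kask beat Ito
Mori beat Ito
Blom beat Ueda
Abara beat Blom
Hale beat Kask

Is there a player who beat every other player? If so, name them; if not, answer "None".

Mori

Mori has 7 wins out of 7 opponents — a perfect record.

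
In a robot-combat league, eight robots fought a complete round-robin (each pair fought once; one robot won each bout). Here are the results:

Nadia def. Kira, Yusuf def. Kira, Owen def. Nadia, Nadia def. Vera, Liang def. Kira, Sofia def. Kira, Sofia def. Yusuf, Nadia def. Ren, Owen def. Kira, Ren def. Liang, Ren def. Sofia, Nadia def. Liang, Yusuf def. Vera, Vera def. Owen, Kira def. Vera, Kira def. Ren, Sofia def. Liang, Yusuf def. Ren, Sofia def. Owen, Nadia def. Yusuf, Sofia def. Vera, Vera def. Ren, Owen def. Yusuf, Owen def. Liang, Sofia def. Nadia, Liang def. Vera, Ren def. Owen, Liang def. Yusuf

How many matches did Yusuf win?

Yusuf's results: beat Ren, Kira, Vera; lost to Nadia, Owen, Liang, Sofia.
That is 3 wins.

3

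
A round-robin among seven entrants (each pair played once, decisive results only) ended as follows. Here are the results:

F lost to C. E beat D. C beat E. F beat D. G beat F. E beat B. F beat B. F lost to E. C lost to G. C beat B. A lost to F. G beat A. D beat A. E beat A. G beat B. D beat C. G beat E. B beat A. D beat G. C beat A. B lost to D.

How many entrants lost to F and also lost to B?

F beat: A, B, D.
B beat: A.
Both beat: A — 1.

1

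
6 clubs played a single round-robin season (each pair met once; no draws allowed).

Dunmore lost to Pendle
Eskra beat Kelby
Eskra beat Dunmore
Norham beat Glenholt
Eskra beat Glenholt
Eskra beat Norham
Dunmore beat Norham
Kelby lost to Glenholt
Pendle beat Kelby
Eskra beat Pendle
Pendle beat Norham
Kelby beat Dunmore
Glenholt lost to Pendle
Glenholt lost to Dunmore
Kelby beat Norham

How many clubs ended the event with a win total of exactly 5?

1

Win totals: Pendle 4, Dunmore 2, Eskra 5, Kelby 2, Norham 1, Glenholt 1.
Exactly 5: Eskra — 1 club.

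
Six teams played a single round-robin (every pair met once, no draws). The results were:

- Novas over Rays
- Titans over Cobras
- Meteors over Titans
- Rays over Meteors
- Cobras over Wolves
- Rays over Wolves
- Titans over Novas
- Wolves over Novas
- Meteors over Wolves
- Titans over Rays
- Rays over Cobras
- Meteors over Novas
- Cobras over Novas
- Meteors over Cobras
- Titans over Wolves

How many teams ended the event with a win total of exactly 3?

1

Win totals: Novas 1, Cobras 2, Wolves 1, Meteors 4, Titans 4, Rays 3.
Exactly 3: Rays — 1 team.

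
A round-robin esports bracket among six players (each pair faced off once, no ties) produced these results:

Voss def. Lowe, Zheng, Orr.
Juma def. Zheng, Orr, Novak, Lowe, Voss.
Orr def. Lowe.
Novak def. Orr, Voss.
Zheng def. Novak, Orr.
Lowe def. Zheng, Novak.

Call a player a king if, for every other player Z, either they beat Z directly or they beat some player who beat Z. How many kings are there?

Voss cannot reach Juma in two steps.
Juma reaches everyone (king).
Lowe cannot reach Juma in two steps.
Orr cannot reach Voss, Juma in two steps.
Zheng cannot reach Juma in two steps.
Novak cannot reach Juma in two steps.
Kings: Juma — 1.

1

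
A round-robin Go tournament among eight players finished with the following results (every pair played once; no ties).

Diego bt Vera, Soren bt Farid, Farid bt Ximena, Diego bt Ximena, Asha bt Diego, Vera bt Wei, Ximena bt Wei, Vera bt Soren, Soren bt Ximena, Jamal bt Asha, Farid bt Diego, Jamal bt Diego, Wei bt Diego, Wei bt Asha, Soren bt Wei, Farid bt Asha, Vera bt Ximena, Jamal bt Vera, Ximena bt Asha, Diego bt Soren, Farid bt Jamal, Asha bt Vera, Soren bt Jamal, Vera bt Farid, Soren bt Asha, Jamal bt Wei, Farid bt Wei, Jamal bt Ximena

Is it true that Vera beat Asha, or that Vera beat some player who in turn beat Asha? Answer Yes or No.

Vera did not beat Asha directly.
Vera beat Ximena, Wei, Soren, Farid. Of those, Ximena beat Asha.

Yes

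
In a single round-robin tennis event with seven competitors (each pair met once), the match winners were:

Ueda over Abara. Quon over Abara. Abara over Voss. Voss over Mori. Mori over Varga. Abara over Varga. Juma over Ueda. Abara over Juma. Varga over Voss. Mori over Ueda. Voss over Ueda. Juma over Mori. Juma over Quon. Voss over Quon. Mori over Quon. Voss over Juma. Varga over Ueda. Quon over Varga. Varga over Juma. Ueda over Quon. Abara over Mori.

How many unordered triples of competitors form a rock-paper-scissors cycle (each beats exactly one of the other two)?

Win totals: Ueda 2, Quon 2, Varga 3, Voss 4, Abara 4, Mori 3, Juma 3.
A competitor with w wins dominates both others in C(w,2) triples; summing gives 1 + 1 + 3 + 6 + 6 + 3 + 3 = 23 transitive triples.
Total triples C(7,3) = 35, so cyclic triples = 35 − 23 = 12.

12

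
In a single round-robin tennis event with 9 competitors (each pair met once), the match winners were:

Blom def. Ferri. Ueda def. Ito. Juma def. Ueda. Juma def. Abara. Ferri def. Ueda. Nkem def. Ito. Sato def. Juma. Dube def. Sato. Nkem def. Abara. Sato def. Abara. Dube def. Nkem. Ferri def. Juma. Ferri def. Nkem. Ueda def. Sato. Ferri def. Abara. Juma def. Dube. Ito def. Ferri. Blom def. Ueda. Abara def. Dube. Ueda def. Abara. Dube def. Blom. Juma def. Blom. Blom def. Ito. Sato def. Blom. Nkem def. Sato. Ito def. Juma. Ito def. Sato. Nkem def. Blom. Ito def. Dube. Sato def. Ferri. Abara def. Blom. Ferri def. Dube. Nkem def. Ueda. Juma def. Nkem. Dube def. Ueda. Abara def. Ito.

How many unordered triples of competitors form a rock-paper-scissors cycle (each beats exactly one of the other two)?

Win totals: Blom 3, Ito 4, Ferri 5, Nkem 5, Juma 5, Abara 3, Ueda 3, Dube 4, Sato 4.
A competitor with w wins dominates both others in C(w,2) triples; summing gives 3 + 6 + 10 + 10 + 10 + 3 + 3 + 6 + 6 = 57 transitive triples.
Total triples C(9,3) = 84, so cyclic triples = 84 − 57 = 27.

27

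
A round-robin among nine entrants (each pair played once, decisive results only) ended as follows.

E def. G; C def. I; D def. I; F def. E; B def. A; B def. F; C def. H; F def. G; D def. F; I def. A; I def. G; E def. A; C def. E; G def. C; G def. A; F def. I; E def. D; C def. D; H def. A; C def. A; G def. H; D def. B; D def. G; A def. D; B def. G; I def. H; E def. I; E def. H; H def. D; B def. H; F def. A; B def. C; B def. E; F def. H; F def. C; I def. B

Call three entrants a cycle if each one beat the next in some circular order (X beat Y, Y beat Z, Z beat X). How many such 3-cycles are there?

Win totals: A 1, B 6, C 5, D 4, E 5, F 6, G 3, H 2, I 4.
An entrant with w wins dominates both others in C(w,2) triples; summing gives 0 + 15 + 10 + 6 + 10 + 15 + 3 + 1 + 6 = 66 transitive triples.
Total triples C(9,3) = 84, so cyclic triples = 84 − 66 = 18.

18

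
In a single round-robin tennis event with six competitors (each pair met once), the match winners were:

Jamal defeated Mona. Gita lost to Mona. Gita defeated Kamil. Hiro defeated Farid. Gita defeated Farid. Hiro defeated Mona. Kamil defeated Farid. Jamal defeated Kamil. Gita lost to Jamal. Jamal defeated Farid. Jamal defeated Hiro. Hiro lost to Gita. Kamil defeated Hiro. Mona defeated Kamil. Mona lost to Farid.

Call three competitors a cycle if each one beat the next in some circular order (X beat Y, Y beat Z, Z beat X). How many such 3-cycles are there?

Of the C(6,3) = 20 triples, the cyclic ones are: {Gita, Hiro, Mona}; {Gita, Farid, Mona}; {Hiro, Kamil, Mona}; {Kamil, Farid, Mona}.
That is 4.

4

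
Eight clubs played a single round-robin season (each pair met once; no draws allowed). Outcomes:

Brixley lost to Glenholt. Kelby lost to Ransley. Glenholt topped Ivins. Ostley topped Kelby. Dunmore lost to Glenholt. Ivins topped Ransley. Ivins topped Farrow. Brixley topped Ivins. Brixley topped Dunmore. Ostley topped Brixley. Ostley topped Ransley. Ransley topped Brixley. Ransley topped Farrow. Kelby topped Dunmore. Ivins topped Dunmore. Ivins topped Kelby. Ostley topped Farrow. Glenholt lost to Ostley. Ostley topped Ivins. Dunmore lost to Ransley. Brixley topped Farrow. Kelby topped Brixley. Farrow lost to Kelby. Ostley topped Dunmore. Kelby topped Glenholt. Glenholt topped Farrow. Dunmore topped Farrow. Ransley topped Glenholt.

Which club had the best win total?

Win totals: Farrow 0, Dunmore 1, Ostley 7, Ransley 5, Brixley 3, Kelby 4, Glenholt 4, Ivins 4.
Ostley leads with 7 wins (next highest: 5).

Ostley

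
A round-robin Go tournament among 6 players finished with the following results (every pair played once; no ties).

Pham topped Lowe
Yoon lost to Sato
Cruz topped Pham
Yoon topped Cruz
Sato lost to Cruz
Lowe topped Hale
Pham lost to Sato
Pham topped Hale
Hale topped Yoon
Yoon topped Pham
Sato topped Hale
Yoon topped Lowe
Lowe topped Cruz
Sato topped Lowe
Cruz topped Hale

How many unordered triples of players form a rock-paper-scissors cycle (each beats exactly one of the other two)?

6

Win totals: Sato 4, Pham 2, Lowe 2, Hale 1, Yoon 3, Cruz 3.
A player with w wins dominates both others in C(w,2) triples; summing gives 6 + 1 + 1 + 0 + 3 + 3 = 14 transitive triples.
Total triples C(6,3) = 20, so cyclic triples = 20 − 14 = 6.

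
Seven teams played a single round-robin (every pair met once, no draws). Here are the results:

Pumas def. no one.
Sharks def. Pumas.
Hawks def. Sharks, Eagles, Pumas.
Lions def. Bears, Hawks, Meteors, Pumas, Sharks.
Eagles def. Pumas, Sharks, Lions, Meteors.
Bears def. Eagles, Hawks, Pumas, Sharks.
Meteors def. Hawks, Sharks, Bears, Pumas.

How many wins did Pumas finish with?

0

Pumas' results: beat no one; lost to Bears, Eagles, Sharks, Meteors, Lions, Hawks.
That is 0 wins.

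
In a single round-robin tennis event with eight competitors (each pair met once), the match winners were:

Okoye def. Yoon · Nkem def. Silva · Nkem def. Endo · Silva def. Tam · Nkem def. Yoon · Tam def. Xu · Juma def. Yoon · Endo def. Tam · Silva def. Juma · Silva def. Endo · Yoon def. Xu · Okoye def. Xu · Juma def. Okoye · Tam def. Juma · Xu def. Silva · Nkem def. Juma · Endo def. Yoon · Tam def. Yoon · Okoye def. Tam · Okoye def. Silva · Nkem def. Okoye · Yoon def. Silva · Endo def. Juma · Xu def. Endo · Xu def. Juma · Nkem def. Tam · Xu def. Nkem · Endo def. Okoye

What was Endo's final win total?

Endo's results: beat Juma, Yoon, Tam, Okoye; lost to Xu, Silva, Nkem.
That is 4 wins.

4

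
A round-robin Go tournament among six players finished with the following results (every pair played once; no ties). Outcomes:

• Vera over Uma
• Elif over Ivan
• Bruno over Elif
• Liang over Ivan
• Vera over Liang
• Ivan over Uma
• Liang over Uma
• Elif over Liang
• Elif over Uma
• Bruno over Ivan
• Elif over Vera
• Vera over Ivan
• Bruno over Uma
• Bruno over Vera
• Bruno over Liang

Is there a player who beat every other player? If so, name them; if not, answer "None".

Bruno has 5 wins out of 5 opponents — a perfect record.

Bruno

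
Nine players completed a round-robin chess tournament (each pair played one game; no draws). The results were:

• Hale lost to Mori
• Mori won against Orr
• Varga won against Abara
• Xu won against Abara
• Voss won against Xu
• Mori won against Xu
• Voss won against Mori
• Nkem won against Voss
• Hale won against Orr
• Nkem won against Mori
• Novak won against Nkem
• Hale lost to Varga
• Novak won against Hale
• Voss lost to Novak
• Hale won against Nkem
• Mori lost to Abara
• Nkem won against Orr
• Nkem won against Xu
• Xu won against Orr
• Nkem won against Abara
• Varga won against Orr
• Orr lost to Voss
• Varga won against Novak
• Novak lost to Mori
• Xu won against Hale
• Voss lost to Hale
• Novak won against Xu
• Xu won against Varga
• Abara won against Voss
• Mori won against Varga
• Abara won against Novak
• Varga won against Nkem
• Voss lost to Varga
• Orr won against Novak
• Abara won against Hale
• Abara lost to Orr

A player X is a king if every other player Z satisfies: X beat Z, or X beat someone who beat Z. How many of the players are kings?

Novak reaches everyone (king).
Varga reaches everyone (king).
Orr cannot reach Varga in two steps.
Hale cannot reach Varga in two steps.
Nkem reaches everyone (king).
Abara reaches everyone (king).
Voss cannot reach Nkem in two steps.
Xu reaches everyone (king).
Mori reaches everyone (king).
Kings: Novak, Varga, Nkem, Abara, Xu, Mori — 6.

6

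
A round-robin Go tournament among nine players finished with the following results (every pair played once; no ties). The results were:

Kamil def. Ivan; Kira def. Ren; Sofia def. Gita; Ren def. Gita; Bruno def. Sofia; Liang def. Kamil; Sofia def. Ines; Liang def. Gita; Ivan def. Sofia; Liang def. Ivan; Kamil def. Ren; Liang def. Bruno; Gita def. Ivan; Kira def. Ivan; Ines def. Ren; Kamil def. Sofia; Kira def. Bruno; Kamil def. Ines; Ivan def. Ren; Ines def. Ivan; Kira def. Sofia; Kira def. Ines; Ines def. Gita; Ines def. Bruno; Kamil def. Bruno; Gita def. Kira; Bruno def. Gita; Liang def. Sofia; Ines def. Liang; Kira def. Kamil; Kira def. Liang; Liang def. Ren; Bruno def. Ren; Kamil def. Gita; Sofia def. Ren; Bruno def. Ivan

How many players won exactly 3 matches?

1

Win totals: Ren 1, Gita 2, Sofia 3, Kira 7, Ines 5, Bruno 4, Ivan 2, Kamil 6, Liang 6.
Exactly 3: Sofia — 1 player.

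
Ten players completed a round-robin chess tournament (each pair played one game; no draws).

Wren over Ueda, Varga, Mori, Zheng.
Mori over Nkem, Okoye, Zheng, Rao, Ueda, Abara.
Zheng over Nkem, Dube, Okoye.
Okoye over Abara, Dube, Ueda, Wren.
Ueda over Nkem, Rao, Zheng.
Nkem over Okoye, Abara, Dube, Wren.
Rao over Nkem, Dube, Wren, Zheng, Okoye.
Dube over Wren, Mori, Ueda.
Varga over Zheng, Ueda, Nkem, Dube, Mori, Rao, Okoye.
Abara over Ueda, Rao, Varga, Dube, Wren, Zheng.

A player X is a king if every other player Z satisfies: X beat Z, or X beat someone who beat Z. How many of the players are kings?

8

Zheng cannot reach Varga, Rao in two steps.
Ueda cannot reach Varga, Mori in two steps.
Abara reaches everyone (king).
Varga reaches everyone (king).
Wren reaches everyone (king).
Mori reaches everyone (king).
Okoye reaches everyone (king).
Nkem reaches everyone (king).
Rao reaches everyone (king).
Dube reaches everyone (king).
Kings: Abara, Varga, Wren, Mori, Okoye, Nkem, Rao, Dube — 8.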